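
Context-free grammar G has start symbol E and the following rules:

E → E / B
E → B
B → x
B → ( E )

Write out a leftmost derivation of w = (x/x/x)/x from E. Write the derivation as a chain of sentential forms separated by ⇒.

E ⇒ E/B ⇒ B/B ⇒ (E)/B ⇒ (E/B)/B ⇒ (E/B/B)/B ⇒ (B/B/B)/B ⇒ (x/B/B)/B ⇒ (x/x/B)/B ⇒ (x/x/x)/B ⇒ (x/x/x)/x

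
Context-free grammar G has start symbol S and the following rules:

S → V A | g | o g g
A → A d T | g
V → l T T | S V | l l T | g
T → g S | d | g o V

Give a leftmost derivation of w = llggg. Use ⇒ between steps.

S ⇒ VA   [S → V A]
VA ⇒ llTA   [V → l l T]
llTA ⇒ llgSA   [T → g S]
llgSA ⇒ llggA   [S → g]
llggA ⇒ llggg   [A → g]

S⇒VA⇒llTA⇒llgSA⇒llggA⇒llggg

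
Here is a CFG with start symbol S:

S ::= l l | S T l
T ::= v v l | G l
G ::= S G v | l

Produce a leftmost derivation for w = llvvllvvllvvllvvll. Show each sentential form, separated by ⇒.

S ⇒ STl ⇒ STlTl ⇒ STlTlTl ⇒ STlTlTlTl ⇒ llTlTlTlTl ⇒ llvvllTlTlTl ⇒ llvvllvvllTlTl ⇒ llvvllvvllvvllTl ⇒ llvvllvvllvvllvvll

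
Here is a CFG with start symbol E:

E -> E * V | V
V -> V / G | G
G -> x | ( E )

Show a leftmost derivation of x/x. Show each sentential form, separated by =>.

E=>V=>V/G=>G/G=>x/G=>x/x

E => V   [E -> V]
V => V/G   [V -> V / G]
V/G => G/G   [V -> G]
G/G => x/G   [G -> x]
x/G => x/x   [G -> x]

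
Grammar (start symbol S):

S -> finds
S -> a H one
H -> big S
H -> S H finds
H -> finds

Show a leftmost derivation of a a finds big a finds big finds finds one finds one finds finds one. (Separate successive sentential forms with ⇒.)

S ⇒ a H one   [S -> a H one]
a H one ⇒ a S H finds one   [H -> S H finds]
a S H finds one ⇒ a a H one H finds one   [S -> a H one]
a a H one H finds one ⇒ a a S H finds one H finds one   [H -> S H finds]
a a S H finds one H finds one ⇒ a a finds H finds one H finds one   [S -> finds]
a a finds H finds one H finds one ⇒ a a finds big S finds one H finds one   [H -> big S]
a a finds big S finds one H finds one ⇒ a a finds big a H one finds one H finds one   [S -> a H one]
a a finds big a H one finds one H finds one ⇒ a a finds big a S H finds one finds one H finds one   [H -> S H finds]
a a finds big a S H finds one finds one H finds one ⇒ a a finds big a finds H finds one finds one H finds one   [S -> finds]
a a finds big a finds H finds one finds one H finds one ⇒ a a finds big a finds big S finds one finds one H finds one   [H -> big S]
a a finds big a finds big S finds one finds one H finds one ⇒ a a finds big a finds big finds finds one finds one H finds one   [S -> finds]
a a finds big a finds big finds finds one finds one H finds one ⇒ a a finds big a finds big finds finds one finds one finds finds one   [H -> finds]

S ⇒ a H one ⇒ a S H finds one ⇒ a a H one H finds one ⇒ a a S H finds one H finds one ⇒ a a finds H finds one H finds one ⇒ a a finds big S finds one H finds one ⇒ a a finds big a H one finds one H finds one ⇒ a a finds big a S H finds one finds one H finds one ⇒ a a finds big a finds H finds one finds one H finds one ⇒ a a finds big a finds big S finds one finds one H finds one ⇒ a a finds big a finds big finds finds one finds one H finds one ⇒ a a finds big a finds big finds finds one finds one finds finds one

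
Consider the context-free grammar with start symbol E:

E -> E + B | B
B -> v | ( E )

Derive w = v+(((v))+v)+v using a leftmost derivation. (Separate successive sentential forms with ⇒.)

E ⇒ E+B ⇒ E+B+B ⇒ B+B+B ⇒ v+B+B ⇒ v+(E)+B ⇒ v+(E+B)+B ⇒ v+(B+B)+B ⇒ v+((E)+B)+B ⇒ v+((B)+B)+B ⇒ v+(((E))+B)+B ⇒ v+(((B))+B)+B ⇒ v+(((v))+B)+B ⇒ v+(((v))+v)+B ⇒ v+(((v))+v)+v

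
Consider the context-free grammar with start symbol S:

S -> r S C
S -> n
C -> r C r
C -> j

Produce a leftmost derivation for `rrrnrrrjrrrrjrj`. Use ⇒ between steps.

S ⇒ rSC ⇒ rrSCC ⇒ rrrSCCC ⇒ rrrnCCC ⇒ rrrnrCrCC ⇒ rrrnrrCrrCC ⇒ rrrnrrrCrrrCC ⇒ rrrnrrrjrrrCC ⇒ rrrnrrrjrrrrCrC ⇒ rrrnrrrjrrrrjrC ⇒ rrrnrrrjrrrrjrj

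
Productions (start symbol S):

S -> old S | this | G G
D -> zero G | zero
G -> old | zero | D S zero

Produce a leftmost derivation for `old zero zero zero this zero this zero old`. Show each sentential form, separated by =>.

S => old S => old G G => old D S zero G => old zero G S zero G => old zero D S zero S zero G => old zero zero G S zero S zero G => old zero zero zero S zero S zero G => old zero zero zero this zero S zero G => old zero zero zero this zero this zero G => old zero zero zero this zero this zero old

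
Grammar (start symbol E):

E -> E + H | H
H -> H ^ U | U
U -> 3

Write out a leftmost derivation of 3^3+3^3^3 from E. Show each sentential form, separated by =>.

E => E+H => H+H => H^U+H => U^U+H => 3^U+H => 3^3+H => 3^3+H^U => 3^3+H^U^U => 3^3+U^U^U => 3^3+3^U^U => 3^3+3^3^U => 3^3+3^3^3

E => E+H   [E -> E + H]
E+H => H+H   [E -> H]
H+H => H^U+H   [H -> H ^ U]
H^U+H => U^U+H   [H -> U]
U^U+H => 3^U+H   [U -> 3]
3^U+H => 3^3+H   [U -> 3]
3^3+H => 3^3+H^U   [H -> H ^ U]
3^3+H^U => 3^3+H^U^U   [H -> H ^ U]
3^3+H^U^U => 3^3+U^U^U   [H -> U]
3^3+U^U^U => 3^3+3^U^U   [U -> 3]
3^3+3^U^U => 3^3+3^3^U   [U -> 3]
3^3+3^3^U => 3^3+3^3^3   [U -> 3]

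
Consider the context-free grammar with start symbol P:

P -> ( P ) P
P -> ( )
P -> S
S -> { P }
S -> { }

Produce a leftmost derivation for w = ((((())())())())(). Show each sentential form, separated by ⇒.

P ⇒ (P)P ⇒ ((P)P)P ⇒ (((P)P)P)P ⇒ ((((P)P)P)P)P ⇒ ((((())P)P)P)P ⇒ ((((())())P)P)P ⇒ ((((())())())P)P ⇒ ((((())())())())P ⇒ ((((())())())())()

P ⇒ (P)P   [P -> ( P ) P]
(P)P ⇒ ((P)P)P   [P -> ( P ) P]
((P)P)P ⇒ (((P)P)P)P   [P -> ( P ) P]
(((P)P)P)P ⇒ ((((P)P)P)P)P   [P -> ( P ) P]
((((P)P)P)P)P ⇒ ((((())P)P)P)P   [P -> ( )]
((((())P)P)P)P ⇒ ((((())())P)P)P   [P -> ( )]
((((())())P)P)P ⇒ ((((())())())P)P   [P -> ( )]
((((())())())P)P ⇒ ((((())())())())P   [P -> ( )]
((((())())())())P ⇒ ((((())())())())()   [P -> ( )]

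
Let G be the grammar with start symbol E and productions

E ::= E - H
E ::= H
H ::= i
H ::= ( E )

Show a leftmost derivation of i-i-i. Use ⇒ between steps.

E ⇒ E-H ⇒ E-H-H ⇒ H-H-H ⇒ i-H-H ⇒ i-i-H ⇒ i-i-i

E ⇒ E-H   [E ::= E - H]
E-H ⇒ E-H-H   [E ::= E - H]
E-H-H ⇒ H-H-H   [E ::= H]
H-H-H ⇒ i-H-H   [H ::= i]
i-H-H ⇒ i-i-H   [H ::= i]
i-i-H ⇒ i-i-i   [H ::= i]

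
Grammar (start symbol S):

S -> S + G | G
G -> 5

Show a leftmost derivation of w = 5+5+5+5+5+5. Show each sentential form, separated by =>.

S => S+G => S+G+G => S+G+G+G => S+G+G+G+G => S+G+G+G+G+G => G+G+G+G+G+G => 5+G+G+G+G+G => 5+5+G+G+G+G => 5+5+5+G+G+G => 5+5+5+5+G+G => 5+5+5+5+5+G => 5+5+5+5+5+5

S => S+G   [S -> S + G]
S+G => S+G+G   [S -> S + G]
S+G+G => S+G+G+G   [S -> S + G]
S+G+G+G => S+G+G+G+G   [S -> S + G]
S+G+G+G+G => S+G+G+G+G+G   [S -> S + G]
S+G+G+G+G+G => G+G+G+G+G+G   [S -> G]
G+G+G+G+G+G => 5+G+G+G+G+G   [G -> 5]
5+G+G+G+G+G => 5+5+G+G+G+G   [G -> 5]
5+5+G+G+G+G => 5+5+5+G+G+G   [G -> 5]
5+5+5+G+G+G => 5+5+5+5+G+G   [G -> 5]
5+5+5+5+G+G => 5+5+5+5+5+G   [G -> 5]
5+5+5+5+5+G => 5+5+5+5+5+5   [G -> 5]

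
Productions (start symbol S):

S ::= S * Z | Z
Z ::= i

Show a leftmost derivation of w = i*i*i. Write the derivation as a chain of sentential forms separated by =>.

S => S*Z => S*Z*Z => Z*Z*Z => i*Z*Z => i*i*Z => i*i*i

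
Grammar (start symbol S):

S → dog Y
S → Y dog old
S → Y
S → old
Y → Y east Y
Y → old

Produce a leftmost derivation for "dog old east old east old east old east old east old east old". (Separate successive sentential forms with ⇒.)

S ⇒ dog Y ⇒ dog Y east Y ⇒ dog Y east Y east Y ⇒ dog Y east Y east Y east Y ⇒ dog Y east Y east Y east Y east Y ⇒ dog Y east Y east Y east Y east Y east Y ⇒ dog Y east Y east Y east Y east Y east Y east Y ⇒ dog old east Y east Y east Y east Y east Y east Y ⇒ dog old east old east Y east Y east Y east Y east Y ⇒ dog old east old east old east Y east Y east Y east Y ⇒ dog old east old east old east old east Y east Y east Y ⇒ dog old east old east old east old east old east Y east Y ⇒ dog old east old east old east old east old east old east Y ⇒ dog old east old east old east old east old east old east old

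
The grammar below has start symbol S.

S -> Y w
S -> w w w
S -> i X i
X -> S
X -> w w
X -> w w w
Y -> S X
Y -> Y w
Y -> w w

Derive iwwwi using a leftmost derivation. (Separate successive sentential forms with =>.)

S => iXi => iSi => iwwwi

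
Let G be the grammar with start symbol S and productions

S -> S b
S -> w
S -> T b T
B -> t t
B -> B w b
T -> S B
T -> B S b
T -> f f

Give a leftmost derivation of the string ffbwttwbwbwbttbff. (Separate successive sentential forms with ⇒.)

S ⇒ TbT   [S -> T b T]
TbT ⇒ SBbT   [T -> S B]
SBbT ⇒ TbTBbT   [S -> T b T]
TbTBbT ⇒ ffbTBbT   [T -> f f]
ffbTBbT ⇒ ffbSBBbT   [T -> S B]
ffbSBBbT ⇒ ffbwBBbT   [S -> w]
ffbwBBbT ⇒ ffbwBwbBbT   [B -> B w b]
ffbwBwbBbT ⇒ ffbwBwbwbBbT   [B -> B w b]
ffbwBwbwbBbT ⇒ ffbwBwbwbwbBbT   [B -> B w b]
ffbwBwbwbwbBbT ⇒ ffbwttwbwbwbBbT   [B -> t t]
ffbwttwbwbwbBbT ⇒ ffbwttwbwbwbttbT   [B -> t t]
ffbwttwbwbwbttbT ⇒ ffbwttwbwbwbttbff   [T -> f f]

S ⇒ TbT ⇒ SBbT ⇒ TbTBbT ⇒ ffbTBbT ⇒ ffbSBBbT ⇒ ffbwBBbT ⇒ ffbwBwbBbT ⇒ ffbwBwbwbBbT ⇒ ffbwBwbwbwbBbT ⇒ ffbwttwbwbwbBbT ⇒ ffbwttwbwbwbttbT ⇒ ffbwttwbwbwbttbff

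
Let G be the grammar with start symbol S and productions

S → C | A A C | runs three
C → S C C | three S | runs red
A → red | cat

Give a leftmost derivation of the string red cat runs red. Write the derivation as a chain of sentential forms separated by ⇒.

S ⇒ A A C   [S → A A C]
A A C ⇒ red A C   [A → red]
red A C ⇒ red cat C   [A → cat]
red cat C ⇒ red cat runs red   [C → runs red]

S ⇒ A A C ⇒ red A C ⇒ red cat C ⇒ red cat runs red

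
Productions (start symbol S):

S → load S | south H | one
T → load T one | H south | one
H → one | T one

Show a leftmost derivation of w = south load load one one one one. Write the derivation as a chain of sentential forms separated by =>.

S => south H   [S → south H]
south H => south T one   [H → T one]
south T one => south load T one one   [T → load T one]
south load T one one => south load load T one one one   [T → load T one]
south load load T one one one => south load load one one one one   [T → one]

S => south H => south T one => south load T one one => south load load T one one one => south load load one one one one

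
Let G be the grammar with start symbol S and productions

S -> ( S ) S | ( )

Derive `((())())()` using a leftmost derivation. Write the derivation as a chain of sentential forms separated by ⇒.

S ⇒ (S)S   [S -> ( S ) S]
(S)S ⇒ ((S)S)S   [S -> ( S ) S]
((S)S)S ⇒ ((())S)S   [S -> ( )]
((())S)S ⇒ ((())())S   [S -> ( )]
((())())S ⇒ ((())())()   [S -> ( )]

S ⇒ (S)S ⇒ ((S)S)S ⇒ ((())S)S ⇒ ((())())S ⇒ ((())())()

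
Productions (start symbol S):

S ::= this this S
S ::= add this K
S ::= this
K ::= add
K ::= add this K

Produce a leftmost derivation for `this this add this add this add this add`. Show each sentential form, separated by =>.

S => this this S => this this add this K => this this add this add this K => this this add this add this add this K => this this add this add this add this add

S => this this S   [S ::= this this S]
this this S => this this add this K   [S ::= add this K]
this this add this K => this this add this add this K   [K ::= add this K]
this this add this add this K => this this add this add this add this K   [K ::= add this K]
this this add this add this add this K => this this add this add this add this add   [K ::= add]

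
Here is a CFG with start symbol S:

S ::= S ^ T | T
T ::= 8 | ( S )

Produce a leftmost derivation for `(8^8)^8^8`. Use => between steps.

S => S^T   [S ::= S ^ T]
S^T => S^T^T   [S ::= S ^ T]
S^T^T => T^T^T   [S ::= T]
T^T^T => (S)^T^T   [T ::= ( S )]
(S)^T^T => (S^T)^T^T   [S ::= S ^ T]
(S^T)^T^T => (T^T)^T^T   [S ::= T]
(T^T)^T^T => (8^T)^T^T   [T ::= 8]
(8^T)^T^T => (8^8)^T^T   [T ::= 8]
(8^8)^T^T => (8^8)^8^T   [T ::= 8]
(8^8)^8^T => (8^8)^8^8   [T ::= 8]

S => S^T => S^T^T => T^T^T => (S)^T^T => (S^T)^T^T => (T^T)^T^T => (8^T)^T^T => (8^8)^T^T => (8^8)^8^T => (8^8)^8^8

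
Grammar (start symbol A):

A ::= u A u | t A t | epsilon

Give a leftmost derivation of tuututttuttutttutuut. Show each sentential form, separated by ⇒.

A ⇒ tAt ⇒ tuAut ⇒ tuuAuut ⇒ tuutAtuut ⇒ tuutuAutuut ⇒ tuututAtutuut ⇒ tuututtAttutuut ⇒ tuututttAtttutuut ⇒ tuututttuAutttutuut ⇒ tuututttutAtutttutuut ⇒ tuututttuttutttutuut

A ⇒ tAt   [A ::= t A t]
tAt ⇒ tuAut   [A ::= u A u]
tuAut ⇒ tuuAuut   [A ::= u A u]
tuuAuut ⇒ tuutAtuut   [A ::= t A t]
tuutAtuut ⇒ tuutuAutuut   [A ::= u A u]
tuutuAutuut ⇒ tuututAtutuut   [A ::= t A t]
tuututAtutuut ⇒ tuututtAttutuut   [A ::= t A t]
tuututtAttutuut ⇒ tuututttAtttutuut   [A ::= t A t]
tuututttAtttutuut ⇒ tuututttuAutttutuut   [A ::= u A u]
tuututttuAutttutuut ⇒ tuututttutAtutttutuut   [A ::= t A t]
tuututttutAtutttutuut ⇒ tuututttuttutttutuut   [A ::= epsilon]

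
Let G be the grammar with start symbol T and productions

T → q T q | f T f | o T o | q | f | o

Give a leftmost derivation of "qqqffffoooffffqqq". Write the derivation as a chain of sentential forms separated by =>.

T => qTq   [T → q T q]
qTq => qqTqq   [T → q T q]
qqTqq => qqqTqqq   [T → q T q]
qqqTqqq => qqqfTfqqq   [T → f T f]
qqqfTfqqq => qqqffTffqqq   [T → f T f]
qqqffTffqqq => qqqfffTfffqqq   [T → f T f]
qqqfffTfffqqq => qqqffffTffffqqq   [T → f T f]
qqqffffTffffqqq => qqqffffoToffffqqq   [T → o T o]
qqqffffoToffffqqq => qqqffffoooffffqqq   [T → o]

T => qTq => qqTqq => qqqTqqq => qqqfTfqqq => qqqffTffqqq => qqqfffTfffqqq => qqqffffTffffqqq => qqqffffoToffffqqq => qqqffffoooffffqqq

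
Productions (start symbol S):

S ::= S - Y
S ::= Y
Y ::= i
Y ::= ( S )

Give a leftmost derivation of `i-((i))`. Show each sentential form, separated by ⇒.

S⇒S-Y⇒Y-Y⇒i-Y⇒i-(S)⇒i-(Y)⇒i-((S))⇒i-((Y))⇒i-((i))

S ⇒ S-Y   [S ::= S - Y]
S-Y ⇒ Y-Y   [S ::= Y]
Y-Y ⇒ i-Y   [Y ::= i]
i-Y ⇒ i-(S)   [Y ::= ( S )]
i-(S) ⇒ i-(Y)   [S ::= Y]
i-(Y) ⇒ i-((S))   [Y ::= ( S )]
i-((S)) ⇒ i-((Y))   [S ::= Y]
i-((Y)) ⇒ i-((i))   [Y ::= i]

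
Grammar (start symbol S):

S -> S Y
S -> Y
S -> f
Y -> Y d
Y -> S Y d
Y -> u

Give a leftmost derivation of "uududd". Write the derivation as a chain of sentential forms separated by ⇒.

S⇒Y⇒Yd⇒SYdd⇒YYdd⇒SYdYdd⇒YYdYdd⇒uYdYdd⇒uudYdd⇒uududd

S ⇒ Y   [S -> Y]
Y ⇒ Yd   [Y -> Y d]
Yd ⇒ SYdd   [Y -> S Y d]
SYdd ⇒ YYdd   [S -> Y]
YYdd ⇒ SYdYdd   [Y -> S Y d]
SYdYdd ⇒ YYdYdd   [S -> Y]
YYdYdd ⇒ uYdYdd   [Y -> u]
uYdYdd ⇒ uudYdd   [Y -> u]
uudYdd ⇒ uududd   [Y -> u]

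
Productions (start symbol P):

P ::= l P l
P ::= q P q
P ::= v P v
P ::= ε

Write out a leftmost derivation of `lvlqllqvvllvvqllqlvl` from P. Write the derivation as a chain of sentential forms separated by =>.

P => lPl   [P ::= l P l]
lPl => lvPvl   [P ::= v P v]
lvPvl => lvlPlvl   [P ::= l P l]
lvlPlvl => lvlqPqlvl   [P ::= q P q]
lvlqPqlvl => lvlqlPlqlvl   [P ::= l P l]
lvlqlPlqlvl => lvlqllPllqlvl   [P ::= l P l]
lvlqllPllqlvl => lvlqllqPqllqlvl   [P ::= q P q]
lvlqllqPqllqlvl => lvlqllqvPvqllqlvl   [P ::= v P v]
lvlqllqvPvqllqlvl => lvlqllqvvPvvqllqlvl   [P ::= v P v]
lvlqllqvvPvvqllqlvl => lvlqllqvvlPlvvqllqlvl   [P ::= l P l]
lvlqllqvvlPlvvqllqlvl => lvlqllqvvllvvqllqlvl   [P ::= ε]

P => lPl => lvPvl => lvlPlvl => lvlqPqlvl => lvlqlPlqlvl => lvlqllPllqlvl => lvlqllqPqllqlvl => lvlqllqvPvqllqlvl => lvlqllqvvPvvqllqlvl => lvlqllqvvlPlvvqllqlvl => lvlqllqvvllvvqllqlvl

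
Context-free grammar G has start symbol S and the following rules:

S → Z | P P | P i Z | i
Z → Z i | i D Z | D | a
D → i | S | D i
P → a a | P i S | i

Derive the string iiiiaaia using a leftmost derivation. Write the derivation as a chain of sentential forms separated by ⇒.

S ⇒ PiZ ⇒ iiZ ⇒ iiiDZ ⇒ iiiDiZ ⇒ iiiSiZ ⇒ iiiPPiZ ⇒ iiiiPiZ ⇒ iiiiaaiZ ⇒ iiiiaaia

S ⇒ PiZ   [S → P i Z]
PiZ ⇒ iiZ   [P → i]
iiZ ⇒ iiiDZ   [Z → i D Z]
iiiDZ ⇒ iiiDiZ   [D → D i]
iiiDiZ ⇒ iiiSiZ   [D → S]
iiiSiZ ⇒ iiiPPiZ   [S → P P]
iiiPPiZ ⇒ iiiiPiZ   [P → i]
iiiiPiZ ⇒ iiiiaaiZ   [P → a a]
iiiiaaiZ ⇒ iiiiaaia   [Z → a]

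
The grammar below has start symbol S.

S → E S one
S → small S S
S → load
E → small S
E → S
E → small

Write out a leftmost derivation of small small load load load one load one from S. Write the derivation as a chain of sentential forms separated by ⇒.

S ⇒ E S one ⇒ small S S one ⇒ small E S one S one ⇒ small S S one S one ⇒ small small S S S one S one ⇒ small small load S S one S one ⇒ small small load load S one S one ⇒ small small load load load one S one ⇒ small small load load load one load one

S ⇒ E S one   [S → E S one]
E S one ⇒ small S S one   [E → small S]
small S S one ⇒ small E S one S one   [S → E S one]
small E S one S one ⇒ small S S one S one   [E → S]
small S S one S one ⇒ small small S S S one S one   [S → small S S]
small small S S S one S one ⇒ small small load S S one S one   [S → load]
small small load S S one S one ⇒ small small load load S one S one   [S → load]
small small load load S one S one ⇒ small small load load load one S one   [S → load]
small small load load load one S one ⇒ small small load load load one load one   [S → load]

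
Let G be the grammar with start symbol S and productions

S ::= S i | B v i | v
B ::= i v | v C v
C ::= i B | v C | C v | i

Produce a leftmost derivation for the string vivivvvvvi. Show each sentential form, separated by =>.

S => Bvi => vCvvi => viBvvi => vivCvvvi => vivCvvvvi => vivCvvvvvi => vivivvvvvi

S => Bvi   [S ::= B v i]
Bvi => vCvvi   [B ::= v C v]
vCvvi => viBvvi   [C ::= i B]
viBvvi => vivCvvvi   [B ::= v C v]
vivCvvvi => vivCvvvvi   [C ::= C v]
vivCvvvvi => vivCvvvvvi   [C ::= C v]
vivCvvvvvi => vivivvvvvi   [C ::= i]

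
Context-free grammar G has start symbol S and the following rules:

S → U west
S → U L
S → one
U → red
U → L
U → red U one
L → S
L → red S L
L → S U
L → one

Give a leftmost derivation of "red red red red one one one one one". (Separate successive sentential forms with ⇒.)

S ⇒ U L   [S → U L]
U L ⇒ red U one L   [U → red U one]
red U one L ⇒ red red U one one L   [U → red U one]
red red U one one L ⇒ red red L one one L   [U → L]
red red L one one L ⇒ red red red S L one one L   [L → red S L]
red red red S L one one L ⇒ red red red U L L one one L   [S → U L]
red red red U L L one one L ⇒ red red red red L L one one L   [U → red]
red red red red L L one one L ⇒ red red red red one L one one L   [L → one]
red red red red one L one one L ⇒ red red red red one one one one L   [L → one]
red red red red one one one one L ⇒ red red red red one one one one one   [L → one]

S ⇒ U L ⇒ red U one L ⇒ red red U one one L ⇒ red red L one one L ⇒ red red red S L one one L ⇒ red red red U L L one one L ⇒ red red red red L L one one L ⇒ red red red red one L one one L ⇒ red red red red one one one one L ⇒ red red red red one one one one one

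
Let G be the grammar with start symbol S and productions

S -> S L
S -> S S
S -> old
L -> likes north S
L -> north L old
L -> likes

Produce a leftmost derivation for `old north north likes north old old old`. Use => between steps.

S => S L => old L => old north L old => old north north L old old => old north north likes north S old old => old north north likes north old old old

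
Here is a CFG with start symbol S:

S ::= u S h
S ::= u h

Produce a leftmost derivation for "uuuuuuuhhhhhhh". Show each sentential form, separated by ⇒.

S ⇒ uSh   [S ::= u S h]
uSh ⇒ uuShh   [S ::= u S h]
uuShh ⇒ uuuShhh   [S ::= u S h]
uuuShhh ⇒ uuuuShhhh   [S ::= u S h]
uuuuShhhh ⇒ uuuuuShhhhh   [S ::= u S h]
uuuuuShhhhh ⇒ uuuuuuShhhhhh   [S ::= u S h]
uuuuuuShhhhhh ⇒ uuuuuuuhhhhhhh   [S ::= u h]

S ⇒ uSh ⇒ uuShh ⇒ uuuShhh ⇒ uuuuShhhh ⇒ uuuuuShhhhh ⇒ uuuuuuShhhhhh ⇒ uuuuuuuhhhhhhh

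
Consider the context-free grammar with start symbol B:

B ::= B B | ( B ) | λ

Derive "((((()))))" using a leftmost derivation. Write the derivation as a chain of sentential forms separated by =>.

B => (B)   [B ::= ( B )]
(B) => ((B))   [B ::= ( B )]
((B)) => (((B)))   [B ::= ( B )]
(((B))) => ((((B))))   [B ::= ( B )]
((((B)))) => (((((B)))))   [B ::= ( B )]
(((((B))))) => ((((()))))   [B ::= λ]

B=>(B)=>((B))=>(((B)))=>((((B))))=>(((((B)))))=>((((()))))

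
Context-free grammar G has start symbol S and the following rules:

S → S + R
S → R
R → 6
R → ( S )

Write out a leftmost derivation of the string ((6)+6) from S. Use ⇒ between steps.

S ⇒ R   [S → R]
R ⇒ (S)   [R → ( S )]
(S) ⇒ (S+R)   [S → S + R]
(S+R) ⇒ (R+R)   [S → R]
(R+R) ⇒ ((S)+R)   [R → ( S )]
((S)+R) ⇒ ((R)+R)   [S → R]
((R)+R) ⇒ ((6)+R)   [R → 6]
((6)+R) ⇒ ((6)+6)   [R → 6]

S ⇒ R ⇒ (S) ⇒ (S+R) ⇒ (R+R) ⇒ ((S)+R) ⇒ ((R)+R) ⇒ ((6)+R) ⇒ ((6)+6)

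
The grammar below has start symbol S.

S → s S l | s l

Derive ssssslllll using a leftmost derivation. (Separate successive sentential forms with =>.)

S => sSl => ssSll => sssSlll => ssssSllll => ssssslllll

S => sSl   [S → s S l]
sSl => ssSll   [S → s S l]
ssSll => sssSlll   [S → s S l]
sssSlll => ssssSllll   [S → s S l]
ssssSllll => ssssslllll   [S → s l]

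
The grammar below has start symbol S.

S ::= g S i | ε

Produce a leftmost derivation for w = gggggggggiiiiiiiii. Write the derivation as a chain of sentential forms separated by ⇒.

S ⇒ gSi ⇒ ggSii ⇒ gggSiii ⇒ ggggSiiii ⇒ gggggSiiiii ⇒ ggggggSiiiiii ⇒ gggggggSiiiiiii ⇒ ggggggggSiiiiiiii ⇒ gggggggggSiiiiiiiii ⇒ gggggggggiiiiiiiii

S ⇒ gSi   [S ::= g S i]
gSi ⇒ ggSii   [S ::= g S i]
ggSii ⇒ gggSiii   [S ::= g S i]
gggSiii ⇒ ggggSiiii   [S ::= g S i]
ggggSiiii ⇒ gggggSiiiii   [S ::= g S i]
gggggSiiiii ⇒ ggggggSiiiiii   [S ::= g S i]
ggggggSiiiiii ⇒ gggggggSiiiiiii   [S ::= g S i]
gggggggSiiiiiii ⇒ ggggggggSiiiiiiii   [S ::= g S i]
ggggggggSiiiiiiii ⇒ gggggggggSiiiiiiiii   [S ::= g S i]
gggggggggSiiiiiiiii ⇒ gggggggggiiiiiiiii   [S ::= ε]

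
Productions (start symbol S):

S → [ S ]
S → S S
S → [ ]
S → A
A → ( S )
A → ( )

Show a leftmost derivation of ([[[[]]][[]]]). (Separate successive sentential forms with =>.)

S=>A=>(S)=>([S])=>([SS])=>([[S]S])=>([[[S]]S])=>([[[[]]]S])=>([[[[]]][S]])=>([[[[]]][[]]])

S => A   [S → A]
A => (S)   [A → ( S )]
(S) => ([S])   [S → [ S ]]
([S]) => ([SS])   [S → S S]
([SS]) => ([[S]S])   [S → [ S ]]
([[S]S]) => ([[[S]]S])   [S → [ S ]]
([[[S]]S]) => ([[[[]]]S])   [S → [ ]]
([[[[]]]S]) => ([[[[]]][S]])   [S → [ S ]]
([[[[]]][S]]) => ([[[[]]][[]]])   [S → [ ]]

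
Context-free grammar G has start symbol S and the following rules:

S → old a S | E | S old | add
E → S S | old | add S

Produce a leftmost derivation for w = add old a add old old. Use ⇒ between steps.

S ⇒ E ⇒ add S ⇒ add S old ⇒ add old a S old ⇒ add old a E old ⇒ add old a S S old ⇒ add old a add S old ⇒ add old a add E old ⇒ add old a add old old

S ⇒ E   [S → E]
E ⇒ add S   [E → add S]
add S ⇒ add S old   [S → S old]
add S old ⇒ add old a S old   [S → old a S]
add old a S old ⇒ add old a E old   [S → E]
add old a E old ⇒ add old a S S old   [E → S S]
add old a S S old ⇒ add old a add S old   [S → add]
add old a add S old ⇒ add old a add E old   [S → E]
add old a add E old ⇒ add old a add old old   [E → old]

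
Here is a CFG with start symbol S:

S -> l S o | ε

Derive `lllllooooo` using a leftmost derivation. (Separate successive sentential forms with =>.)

S=>lSo=>llSoo=>lllSooo=>llllSoooo=>lllllSooooo=>lllllooooo

S => lSo   [S -> l S o]
lSo => llSoo   [S -> l S o]
llSoo => lllSooo   [S -> l S o]
lllSooo => llllSoooo   [S -> l S o]
llllSoooo => lllllSooooo   [S -> l S o]
lllllSooooo => lllllooooo   [S -> ε]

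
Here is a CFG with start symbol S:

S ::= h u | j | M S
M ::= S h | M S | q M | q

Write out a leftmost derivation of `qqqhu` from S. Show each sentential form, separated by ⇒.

S ⇒ MS ⇒ qS ⇒ qMS ⇒ qqMS ⇒ qqqS ⇒ qqqhu

S ⇒ MS   [S ::= M S]
MS ⇒ qS   [M ::= q]
qS ⇒ qMS   [S ::= M S]
qMS ⇒ qqMS   [M ::= q M]
qqMS ⇒ qqqS   [M ::= q]
qqqS ⇒ qqqhu   [S ::= h u]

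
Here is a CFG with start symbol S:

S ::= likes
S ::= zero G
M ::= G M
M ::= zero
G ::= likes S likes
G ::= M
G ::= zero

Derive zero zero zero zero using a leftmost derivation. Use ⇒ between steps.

S ⇒ zero G   [S ::= zero G]
zero G ⇒ zero M   [G ::= M]
zero M ⇒ zero G M   [M ::= G M]
zero G M ⇒ zero M M   [G ::= M]
zero M M ⇒ zero G M M   [M ::= G M]
zero G M M ⇒ zero zero M M   [G ::= zero]
zero zero M M ⇒ zero zero zero M   [M ::= zero]
zero zero zero M ⇒ zero zero zero zero   [M ::= zero]

S ⇒ zero G ⇒ zero M ⇒ zero G M ⇒ zero M M ⇒ zero G M M ⇒ zero zero M M ⇒ zero zero zero M ⇒ zero zero zero zero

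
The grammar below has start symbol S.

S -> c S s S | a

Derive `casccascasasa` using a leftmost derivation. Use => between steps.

S => cSsS   [S -> c S s S]
cSsS => casS   [S -> a]
casS => cascSsS   [S -> c S s S]
cascSsS => casccSsSsS   [S -> c S s S]
casccSsSsS => casccasSsS   [S -> a]
casccasSsS => casccascSsSsS   [S -> c S s S]
casccascSsSsS => casccascasSsS   [S -> a]
casccascasSsS => casccascasasS   [S -> a]
casccascasasS => casccascasasa   [S -> a]

S=>cSsS=>casS=>cascSsS=>casccSsSsS=>casccasSsS=>casccascSsSsS=>casccascasSsS=>casccascasasS=>casccascasasa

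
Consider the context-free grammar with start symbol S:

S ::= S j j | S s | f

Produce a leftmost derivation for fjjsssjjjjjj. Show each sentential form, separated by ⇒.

S ⇒ Sjj ⇒ Sjjjj ⇒ Sjjjjjj ⇒ Ssjjjjjj ⇒ Sssjjjjjj ⇒ Ssssjjjjjj ⇒ Sjjsssjjjjjj ⇒ fjjsssjjjjjj

S ⇒ Sjj   [S ::= S j j]
Sjj ⇒ Sjjjj   [S ::= S j j]
Sjjjj ⇒ Sjjjjjj   [S ::= S j j]
Sjjjjjj ⇒ Ssjjjjjj   [S ::= S s]
Ssjjjjjj ⇒ Sssjjjjjj   [S ::= S s]
Sssjjjjjj ⇒ Ssssjjjjjj   [S ::= S s]
Ssssjjjjjj ⇒ Sjjsssjjjjjj   [S ::= S j j]
Sjjsssjjjjjj ⇒ fjjsssjjjjjj   [S ::= f]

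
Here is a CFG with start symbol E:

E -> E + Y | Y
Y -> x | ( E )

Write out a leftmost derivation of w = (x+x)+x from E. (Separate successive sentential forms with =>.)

E => E+Y   [E -> E + Y]
E+Y => Y+Y   [E -> Y]
Y+Y => (E)+Y   [Y -> ( E )]
(E)+Y => (E+Y)+Y   [E -> E + Y]
(E+Y)+Y => (Y+Y)+Y   [E -> Y]
(Y+Y)+Y => (x+Y)+Y   [Y -> x]
(x+Y)+Y => (x+x)+Y   [Y -> x]
(x+x)+Y => (x+x)+x   [Y -> x]

E=>E+Y=>Y+Y=>(E)+Y=>(E+Y)+Y=>(Y+Y)+Y=>(x+Y)+Y=>(x+x)+Y=>(x+x)+x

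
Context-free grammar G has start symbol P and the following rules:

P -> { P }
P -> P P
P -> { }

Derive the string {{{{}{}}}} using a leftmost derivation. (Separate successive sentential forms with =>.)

P => {P}   [P -> { P }]
{P} => {{P}}   [P -> { P }]
{{P}} => {{{P}}}   [P -> { P }]
{{{P}}} => {{{PP}}}   [P -> P P]
{{{PP}}} => {{{{}P}}}   [P -> { }]
{{{{}P}}} => {{{{}{}}}}   [P -> { }]

P => {P} => {{P}} => {{{P}}} => {{{PP}}} => {{{{}P}}} => {{{{}{}}}}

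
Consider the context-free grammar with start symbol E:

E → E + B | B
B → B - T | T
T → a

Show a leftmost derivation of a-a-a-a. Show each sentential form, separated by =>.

E => B   [E → B]
B => B-T   [B → B - T]
B-T => B-T-T   [B → B - T]
B-T-T => B-T-T-T   [B → B - T]
B-T-T-T => T-T-T-T   [B → T]
T-T-T-T => a-T-T-T   [T → a]
a-T-T-T => a-a-T-T   [T → a]
a-a-T-T => a-a-a-T   [T → a]
a-a-a-T => a-a-a-a   [T → a]

E => B => B-T => B-T-T => B-T-T-T => T-T-T-T => a-T-T-T => a-a-T-T => a-a-a-T => a-a-a-a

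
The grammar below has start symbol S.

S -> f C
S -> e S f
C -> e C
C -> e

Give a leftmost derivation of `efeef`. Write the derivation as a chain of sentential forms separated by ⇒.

S ⇒ eSf ⇒ efCf ⇒ efeCf ⇒ efeef

S ⇒ eSf   [S -> e S f]
eSf ⇒ efCf   [S -> f C]
efCf ⇒ efeCf   [C -> e C]
efeCf ⇒ efeef   [C -> e]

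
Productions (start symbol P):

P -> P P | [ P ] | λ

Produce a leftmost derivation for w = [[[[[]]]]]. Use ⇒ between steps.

P ⇒ PP   [P -> P P]
PP ⇒ PPP   [P -> P P]
PPP ⇒ [P]PP   [P -> [ P ]]
[P]PP ⇒ [[P]]PP   [P -> [ P ]]
[[P]]PP ⇒ [[PP]]PP   [P -> P P]
[[PP]]PP ⇒ [[PPP]]PP   [P -> P P]
[[PPP]]PP ⇒ [[[P]PP]]PP   [P -> [ P ]]
[[[P]PP]]PP ⇒ [[[[P]]PP]]PP   [P -> [ P ]]
[[[[P]]PP]]PP ⇒ [[[[[P]]]PP]]PP   [P -> [ P ]]
[[[[[P]]]PP]]PP ⇒ [[[[[]]]PP]]PP   [P -> λ]
[[[[[]]]PP]]PP ⇒ [[[[[]]]P]]PP   [P -> λ]
[[[[[]]]P]]PP ⇒ [[[[[]]]]]PP   [P -> λ]
[[[[[]]]]]PP ⇒ [[[[[]]]]]P   [P -> λ]
[[[[[]]]]]P ⇒ [[[[[]]]]]   [P -> λ]

P ⇒ PP ⇒ PPP ⇒ [P]PP ⇒ [[P]]PP ⇒ [[PP]]PP ⇒ [[PPP]]PP ⇒ [[[P]PP]]PP ⇒ [[[[P]]PP]]PP ⇒ [[[[[P]]]PP]]PP ⇒ [[[[[]]]PP]]PP ⇒ [[[[[]]]P]]PP ⇒ [[[[[]]]]]PP ⇒ [[[[[]]]]]P ⇒ [[[[[]]]]]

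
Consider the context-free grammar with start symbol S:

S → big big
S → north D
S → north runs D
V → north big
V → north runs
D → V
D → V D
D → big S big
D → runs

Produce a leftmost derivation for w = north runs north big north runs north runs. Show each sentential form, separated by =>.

S => north runs D => north runs V D => north runs north big D => north runs north big V D => north runs north big north runs D => north runs north big north runs V => north runs north big north runs north runs

S => north runs D   [S → north runs D]
north runs D => north runs V D   [D → V D]
north runs V D => north runs north big D   [V → north big]
north runs north big D => north runs north big V D   [D → V D]
north runs north big V D => north runs north big north runs D   [V → north runs]
north runs north big north runs D => north runs north big north runs V   [D → V]
north runs north big north runs V => north runs north big north runs north runs   [V → north runs]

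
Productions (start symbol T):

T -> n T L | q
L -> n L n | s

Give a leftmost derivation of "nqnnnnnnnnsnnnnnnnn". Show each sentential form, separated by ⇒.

T ⇒ nTL ⇒ nqL ⇒ nqnLn ⇒ nqnnLnn ⇒ nqnnnLnnn ⇒ nqnnnnLnnnn ⇒ nqnnnnnLnnnnn ⇒ nqnnnnnnLnnnnnn ⇒ nqnnnnnnnLnnnnnnn ⇒ nqnnnnnnnnLnnnnnnnn ⇒ nqnnnnnnnnsnnnnnnnn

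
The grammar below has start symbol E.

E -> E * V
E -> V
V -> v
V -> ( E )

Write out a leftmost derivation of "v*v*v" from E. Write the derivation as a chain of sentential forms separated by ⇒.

E ⇒ E*V ⇒ E*V*V ⇒ V*V*V ⇒ v*V*V ⇒ v*v*V ⇒ v*v*v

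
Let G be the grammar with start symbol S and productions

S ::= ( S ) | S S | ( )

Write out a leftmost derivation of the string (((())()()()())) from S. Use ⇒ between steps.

S ⇒ (S) ⇒ ((S)) ⇒ ((SS)) ⇒ ((SSS)) ⇒ ((SSSS)) ⇒ ((SSSSS)) ⇒ (((S)SSSS)) ⇒ (((())SSSS)) ⇒ (((())()SSS)) ⇒ (((())()()SS)) ⇒ (((())()()()S)) ⇒ (((())()()()()))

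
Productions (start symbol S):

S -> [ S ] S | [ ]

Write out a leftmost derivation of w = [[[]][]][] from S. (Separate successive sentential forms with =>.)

S => [S]S => [[S]S]S => [[[]]S]S => [[[]][]]S => [[[]][]][]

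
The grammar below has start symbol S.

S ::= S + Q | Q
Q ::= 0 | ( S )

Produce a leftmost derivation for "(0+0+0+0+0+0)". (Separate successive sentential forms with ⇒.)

S ⇒ Q   [S ::= Q]
Q ⇒ (S)   [Q ::= ( S )]
(S) ⇒ (S+Q)   [S ::= S + Q]
(S+Q) ⇒ (S+Q+Q)   [S ::= S + Q]
(S+Q+Q) ⇒ (S+Q+Q+Q)   [S ::= S + Q]
(S+Q+Q+Q) ⇒ (S+Q+Q+Q+Q)   [S ::= S + Q]
(S+Q+Q+Q+Q) ⇒ (S+Q+Q+Q+Q+Q)   [S ::= S + Q]
(S+Q+Q+Q+Q+Q) ⇒ (Q+Q+Q+Q+Q+Q)   [S ::= Q]
(Q+Q+Q+Q+Q+Q) ⇒ (0+Q+Q+Q+Q+Q)   [Q ::= 0]
(0+Q+Q+Q+Q+Q) ⇒ (0+0+Q+Q+Q+Q)   [Q ::= 0]
(0+0+Q+Q+Q+Q) ⇒ (0+0+0+Q+Q+Q)   [Q ::= 0]
(0+0+0+Q+Q+Q) ⇒ (0+0+0+0+Q+Q)   [Q ::= 0]
(0+0+0+0+Q+Q) ⇒ (0+0+0+0+0+Q)   [Q ::= 0]
(0+0+0+0+0+Q) ⇒ (0+0+0+0+0+0)   [Q ::= 0]

S ⇒ Q ⇒ (S) ⇒ (S+Q) ⇒ (S+Q+Q) ⇒ (S+Q+Q+Q) ⇒ (S+Q+Q+Q+Q) ⇒ (S+Q+Q+Q+Q+Q) ⇒ (Q+Q+Q+Q+Q+Q) ⇒ (0+Q+Q+Q+Q+Q) ⇒ (0+0+Q+Q+Q+Q) ⇒ (0+0+0+Q+Q+Q) ⇒ (0+0+0+0+Q+Q) ⇒ (0+0+0+0+0+Q) ⇒ (0+0+0+0+0+0)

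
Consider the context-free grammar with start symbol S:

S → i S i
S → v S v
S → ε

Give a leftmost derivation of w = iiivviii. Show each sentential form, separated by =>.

S => iSi => iiSii => iiiSiii => iiivSviii => iiivviii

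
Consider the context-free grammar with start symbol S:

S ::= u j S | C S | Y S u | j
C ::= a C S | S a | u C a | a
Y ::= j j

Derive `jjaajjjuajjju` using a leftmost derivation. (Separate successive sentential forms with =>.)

S => YSu   [S ::= Y S u]
YSu => jjSu   [Y ::= j j]
jjSu => jjCSu   [S ::= C S]
jjCSu => jjaCSSu   [C ::= a C S]
jjaCSSu => jjaaCSSSu   [C ::= a C S]
jjaaCSSSu => jjaaSaSSSu   [C ::= S a]
jjaaSaSSSu => jjaaYSuaSSSu   [S ::= Y S u]
jjaaYSuaSSSu => jjaajjSuaSSSu   [Y ::= j j]
jjaajjSuaSSSu => jjaajjjuaSSSu   [S ::= j]
jjaajjjuaSSSu => jjaajjjuajSSu   [S ::= j]
jjaajjjuajSSu => jjaajjjuajjSu   [S ::= j]
jjaajjjuajjSu => jjaajjjuajjju   [S ::= j]

S => YSu => jjSu => jjCSu => jjaCSSu => jjaaCSSSu => jjaaSaSSSu => jjaaYSuaSSSu => jjaajjSuaSSSu => jjaajjjuaSSSu => jjaajjjuajSSu => jjaajjjuajjSu => jjaajjjuajjju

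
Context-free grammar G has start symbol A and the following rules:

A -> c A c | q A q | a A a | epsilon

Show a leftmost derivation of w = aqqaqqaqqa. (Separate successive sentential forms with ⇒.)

A ⇒ aAa   [A -> a A a]
aAa ⇒ aqAqa   [A -> q A q]
aqAqa ⇒ aqqAqqa   [A -> q A q]
aqqAqqa ⇒ aqqaAaqqa   [A -> a A a]
aqqaAaqqa ⇒ aqqaqAqaqqa   [A -> q A q]
aqqaqAqaqqa ⇒ aqqaqqaqqa   [A -> epsilon]

A ⇒ aAa ⇒ aqAqa ⇒ aqqAqqa ⇒ aqqaAaqqa ⇒ aqqaqAqaqqa ⇒ aqqaqqaqqa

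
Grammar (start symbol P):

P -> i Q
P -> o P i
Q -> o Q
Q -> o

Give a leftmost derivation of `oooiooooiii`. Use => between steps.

P => oPi => ooPii => oooPiii => oooiQiii => oooioQiii => oooiooQiii => oooioooQiii => oooiooooiii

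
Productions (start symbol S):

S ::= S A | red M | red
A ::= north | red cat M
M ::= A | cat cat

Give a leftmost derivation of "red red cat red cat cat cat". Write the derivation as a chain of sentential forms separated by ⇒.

S ⇒ S A   [S ::= S A]
S A ⇒ red A   [S ::= red]
red A ⇒ red red cat M   [A ::= red cat M]
red red cat M ⇒ red red cat A   [M ::= A]
red red cat A ⇒ red red cat red cat M   [A ::= red cat M]
red red cat red cat M ⇒ red red cat red cat cat cat   [M ::= cat cat]

S ⇒ S A ⇒ red A ⇒ red red cat M ⇒ red red cat A ⇒ red red cat red cat M ⇒ red red cat red cat cat cat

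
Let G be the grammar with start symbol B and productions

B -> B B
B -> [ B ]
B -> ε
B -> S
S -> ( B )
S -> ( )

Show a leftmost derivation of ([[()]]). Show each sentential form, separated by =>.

B => BB => BBB => SBB => (B)BB => ([B])BB => ([[B]])BB => ([[BB]])BB => ([[SB]])BB => ([[()B]])BB => ([[()]])BB => ([[()]])B => ([[()]])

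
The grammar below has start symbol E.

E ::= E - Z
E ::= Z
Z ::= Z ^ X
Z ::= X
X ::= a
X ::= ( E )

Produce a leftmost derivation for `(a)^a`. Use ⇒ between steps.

E ⇒ Z ⇒ Z^X ⇒ X^X ⇒ (E)^X ⇒ (Z)^X ⇒ (X)^X ⇒ (a)^X ⇒ (a)^a

E ⇒ Z   [E ::= Z]
Z ⇒ Z^X   [Z ::= Z ^ X]
Z^X ⇒ X^X   [Z ::= X]
X^X ⇒ (E)^X   [X ::= ( E )]
(E)^X ⇒ (Z)^X   [E ::= Z]
(Z)^X ⇒ (X)^X   [Z ::= X]
(X)^X ⇒ (a)^X   [X ::= a]
(a)^X ⇒ (a)^a   [X ::= a]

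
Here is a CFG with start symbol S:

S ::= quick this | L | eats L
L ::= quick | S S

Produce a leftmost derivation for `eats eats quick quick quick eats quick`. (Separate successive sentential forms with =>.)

S => eats L => eats S S => eats eats L S => eats eats quick S => eats eats quick L => eats eats quick S S => eats eats quick L S => eats eats quick quick S => eats eats quick quick L => eats eats quick quick S S => eats eats quick quick L S => eats eats quick quick quick S => eats eats quick quick quick eats L => eats eats quick quick quick eats quick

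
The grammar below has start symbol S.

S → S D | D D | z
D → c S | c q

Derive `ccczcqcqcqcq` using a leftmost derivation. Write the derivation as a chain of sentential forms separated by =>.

S => DD   [S → D D]
DD => cSD   [D → c S]
cSD => cSDD   [S → S D]
cSDD => cDDDD   [S → D D]
cDDDD => ccSDDD   [D → c S]
ccSDDD => ccDDDDD   [S → D D]
ccDDDDD => cccSDDDD   [D → c S]
cccSDDDD => ccczDDDD   [S → z]
ccczDDDD => ccczcqDDD   [D → c q]
ccczcqDDD => ccczcqcqDD   [D → c q]
ccczcqcqDD => ccczcqcqcqD   [D → c q]
ccczcqcqcqD => ccczcqcqcqcq   [D → c q]

S=>DD=>cSD=>cSDD=>cDDDD=>ccSDDD=>ccDDDDD=>cccSDDDD=>ccczDDDD=>ccczcqDDD=>ccczcqcqDD=>ccczcqcqcqD=>ccczcqcqcqcq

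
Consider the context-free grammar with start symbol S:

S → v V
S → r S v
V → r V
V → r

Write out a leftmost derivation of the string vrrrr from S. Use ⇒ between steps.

S ⇒ vV   [S → v V]
vV ⇒ vrV   [V → r V]
vrV ⇒ vrrV   [V → r V]
vrrV ⇒ vrrrV   [V → r V]
vrrrV ⇒ vrrrr   [V → r]

S ⇒ vV ⇒ vrV ⇒ vrrV ⇒ vrrrV ⇒ vrrrr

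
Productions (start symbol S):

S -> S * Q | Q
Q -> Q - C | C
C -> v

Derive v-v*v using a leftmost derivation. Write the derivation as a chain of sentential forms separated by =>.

S=>S*Q=>Q*Q=>Q-C*Q=>C-C*Q=>v-C*Q=>v-v*Q=>v-v*C=>v-v*v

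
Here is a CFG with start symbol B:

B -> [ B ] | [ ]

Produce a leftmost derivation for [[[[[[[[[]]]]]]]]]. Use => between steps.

B => [B]   [B -> [ B ]]
[B] => [[B]]   [B -> [ B ]]
[[B]] => [[[B]]]   [B -> [ B ]]
[[[B]]] => [[[[B]]]]   [B -> [ B ]]
[[[[B]]]] => [[[[[B]]]]]   [B -> [ B ]]
[[[[[B]]]]] => [[[[[[B]]]]]]   [B -> [ B ]]
[[[[[[B]]]]]] => [[[[[[[B]]]]]]]   [B -> [ B ]]
[[[[[[[B]]]]]]] => [[[[[[[[B]]]]]]]]   [B -> [ B ]]
[[[[[[[[B]]]]]]]] => [[[[[[[[[]]]]]]]]]   [B -> [ ]]

B=>[B]=>[[B]]=>[[[B]]]=>[[[[B]]]]=>[[[[[B]]]]]=>[[[[[[B]]]]]]=>[[[[[[[B]]]]]]]=>[[[[[[[[B]]]]]]]]=>[[[[[[[[[]]]]]]]]]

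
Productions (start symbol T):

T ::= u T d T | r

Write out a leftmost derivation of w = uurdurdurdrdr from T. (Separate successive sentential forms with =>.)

T=>uTdT=>uuTdTdT=>uurdTdT=>uurduTdTdT=>uurdurdTdT=>uurdurduTdTdT=>uurdurdurdTdT=>uurdurdurdrdT=>uurdurdurdrdr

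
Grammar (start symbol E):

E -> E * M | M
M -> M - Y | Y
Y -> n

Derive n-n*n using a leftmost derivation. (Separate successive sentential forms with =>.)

E => E*M => M*M => M-Y*M => Y-Y*M => n-Y*M => n-n*M => n-n*Y => n-n*n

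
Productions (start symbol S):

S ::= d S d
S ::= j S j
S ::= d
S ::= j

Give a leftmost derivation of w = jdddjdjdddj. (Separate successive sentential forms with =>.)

S => jSj => jdSdj => jddSddj => jdddSdddj => jdddjSjdddj => jdddjdjdddj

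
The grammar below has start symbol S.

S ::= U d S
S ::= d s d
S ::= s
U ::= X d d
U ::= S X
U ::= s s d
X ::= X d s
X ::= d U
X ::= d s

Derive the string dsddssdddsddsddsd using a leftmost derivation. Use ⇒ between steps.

S ⇒ UdS ⇒ SXdS ⇒ dsdXdS ⇒ dsddUdS ⇒ dsddSXdS ⇒ dsddUdSXdS ⇒ dsddssddSXdS ⇒ dsddssdddsdXdS ⇒ dsddssdddsddsdS ⇒ dsddssdddsddsddsd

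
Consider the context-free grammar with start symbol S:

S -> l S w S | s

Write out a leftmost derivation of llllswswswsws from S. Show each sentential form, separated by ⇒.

S ⇒ lSwS ⇒ llSwSwS ⇒ lllSwSwSwS ⇒ llllSwSwSwSwS ⇒ llllswSwSwSwS ⇒ llllswswSwSwS ⇒ llllswswswSwS ⇒ llllswswswswS ⇒ llllswswswsws

S ⇒ lSwS   [S -> l S w S]
lSwS ⇒ llSwSwS   [S -> l S w S]
llSwSwS ⇒ lllSwSwSwS   [S -> l S w S]
lllSwSwSwS ⇒ llllSwSwSwSwS   [S -> l S w S]
llllSwSwSwSwS ⇒ llllswSwSwSwS   [S -> s]
llllswSwSwSwS ⇒ llllswswSwSwS   [S -> s]
llllswswSwSwS ⇒ llllswswswSwS   [S -> s]
llllswswswSwS ⇒ llllswswswswS   [S -> s]
llllswswswswS ⇒ llllswswswsws   [S -> s]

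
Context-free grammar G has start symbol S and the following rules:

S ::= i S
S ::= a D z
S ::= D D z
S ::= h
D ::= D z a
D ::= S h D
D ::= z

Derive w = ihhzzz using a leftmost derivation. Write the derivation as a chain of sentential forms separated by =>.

S => iS => iDDz => iShDDz => ihhDDz => ihhzDz => ihhzzz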